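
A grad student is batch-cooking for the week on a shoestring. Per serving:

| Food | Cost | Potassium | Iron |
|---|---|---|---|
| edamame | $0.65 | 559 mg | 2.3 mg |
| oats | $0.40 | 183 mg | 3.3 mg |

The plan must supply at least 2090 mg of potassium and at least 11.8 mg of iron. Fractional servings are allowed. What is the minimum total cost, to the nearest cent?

$2.67

An LP optimum is at a vertex; with two nutrient constraints at most two foods are used. Check each candidate.
edamame only: max(2090/559, 11.8/2.3) = 5.13 servings → $3.33.
oats only: max(2090/183, 11.8/3.3) = 11.42 servings → $4.57.
edamame + oats with both tight: 3.327 servings and 1.257 servings → $2.67.
Cheapest feasible corner: $2.67.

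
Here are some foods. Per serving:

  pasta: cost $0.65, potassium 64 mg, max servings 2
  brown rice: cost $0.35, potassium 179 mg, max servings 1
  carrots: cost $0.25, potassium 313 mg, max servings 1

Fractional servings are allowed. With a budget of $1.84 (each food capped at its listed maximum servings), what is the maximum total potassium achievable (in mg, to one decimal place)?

Potassium per dollar: carrots 1252, brown rice 511.4, pasta 98.46.
Take 1 serving of carrots: spends $0.25, +313.0 mg potassium (running total 313.0 mg).
Take 1 serving of brown rice: spends $0.35, +179.0 mg potassium (running total 492.0 mg).
Take 1.908 servings of pasta: spends $1.24, +122.1 mg potassium (running total 614.1 mg).
Greedy by best ratio exhausts the cost allowance optimally: 614.1 mg.

614.1 mg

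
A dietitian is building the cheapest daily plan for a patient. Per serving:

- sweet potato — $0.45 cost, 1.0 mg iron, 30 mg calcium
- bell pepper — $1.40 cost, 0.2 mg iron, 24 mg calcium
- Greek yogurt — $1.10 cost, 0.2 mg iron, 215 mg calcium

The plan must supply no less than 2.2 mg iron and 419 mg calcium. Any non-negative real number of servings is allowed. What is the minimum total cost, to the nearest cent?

$2.70

For a min-cost LP with two ≥-constraints, a basic feasible solution has at most two positive variables.
sweet potato only: max(2.2/1.0, 419/30) = 13.97 servings → $6.29.
bell pepper only: max(2.2/0.2, 419/24) = 17.46 servings → $24.44.
Greek yogurt only: max(2.2/0.2, 419/215) = 11 servings → $12.10.
sweet potato + bell pepper: intersection lies outside the first quadrant.
sweet potato + Greek yogurt with both tight: 1.862 servings and 1.689 servings → $2.70.
bell pepper + Greek yogurt with both tight: 10.19 servings and 0.8115 servings → $15.16.
The minimum over all feasible corners is $2.70.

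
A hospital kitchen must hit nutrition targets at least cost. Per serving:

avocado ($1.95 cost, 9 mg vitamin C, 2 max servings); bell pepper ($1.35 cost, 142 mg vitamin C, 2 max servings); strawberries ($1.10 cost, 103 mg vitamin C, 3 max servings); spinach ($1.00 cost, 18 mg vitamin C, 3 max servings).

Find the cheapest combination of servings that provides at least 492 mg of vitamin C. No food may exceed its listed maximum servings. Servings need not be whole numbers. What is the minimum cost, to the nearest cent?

Cost per mg of vitamin C: bell pepper $0.0095, strawberries $0.0107, spinach $0.0556, avocado $0.2167.
Take 2 servings of bell pepper: +284.0 mg vitamin C for $2.70 (total $2.70, still need 208.0 mg).
Take 2.019 servings of strawberries: +208.0 mg vitamin C for $2.22 (total $4.92, still need 0.0 mg).
Filling from the cheapest source first is optimal under one linear minimum: $4.92.

$4.92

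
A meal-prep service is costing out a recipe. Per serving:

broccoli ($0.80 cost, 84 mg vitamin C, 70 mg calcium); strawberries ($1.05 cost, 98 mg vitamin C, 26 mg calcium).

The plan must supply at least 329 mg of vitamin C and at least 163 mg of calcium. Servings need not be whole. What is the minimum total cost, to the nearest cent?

broccoli only: max(329/84, 163/70) = 3.917 servings → $3.13.
strawberries only: max(329/98, 163/26) = 6.269 servings → $6.58.
broccoli + strawberries with both tight: 1.587 servings and 1.997 servings → $3.37.
The minimum over all feasible corners is $3.13.

$3.13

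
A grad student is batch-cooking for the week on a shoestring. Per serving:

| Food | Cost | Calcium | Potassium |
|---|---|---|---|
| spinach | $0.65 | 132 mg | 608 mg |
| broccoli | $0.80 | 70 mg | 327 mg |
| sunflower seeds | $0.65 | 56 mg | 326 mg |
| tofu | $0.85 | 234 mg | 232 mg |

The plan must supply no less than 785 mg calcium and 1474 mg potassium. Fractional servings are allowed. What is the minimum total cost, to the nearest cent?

Minimising a linear cost over {calcium ≥ 785, potassium ≥ 1474, servings ≥ 0} — the optimum is at a vertex, using one or two foods.
spinach only: max(785/132, 1474/608) = 5.947 servings → $3.87.
broccoli only: max(785/70, 1474/327) = 11.21 servings → $8.97.
sunflower seeds only: max(785/56, 1474/326) = 14.02 servings → $9.11.
tofu only: max(785/234, 1474/232) = 6.353 servings → $5.40.
spinach + broccoli: the both-tight solution has a negative serving — not a feasible corner.
spinach + sunflower seeds with both targets exact would need a negative amount; discard.
spinach + tofu with both tight: 1.458 servings and 2.532 servings → $3.10.
broccoli + sunflower seeds: intersection lies outside the first quadrant.
broccoli + tofu with both tight: 2.701 servings and 2.547 servings → $4.33.
sunflower seeds + tofu with both tight: 2.572 servings and 2.739 servings → $4.00.
Cheapest feasible corner: $3.10.

$3.10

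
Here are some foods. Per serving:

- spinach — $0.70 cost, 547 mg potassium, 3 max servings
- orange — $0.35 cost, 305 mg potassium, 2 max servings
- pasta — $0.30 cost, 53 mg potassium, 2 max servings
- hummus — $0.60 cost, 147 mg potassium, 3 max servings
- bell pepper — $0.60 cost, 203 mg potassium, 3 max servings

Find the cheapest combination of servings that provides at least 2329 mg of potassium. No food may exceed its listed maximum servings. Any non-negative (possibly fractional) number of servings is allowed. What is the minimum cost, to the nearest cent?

$3.03

Cost per mg of potassium: orange $0.0011, spinach $0.0013, bell pepper $0.0030, hummus $0.0041, pasta $0.0057.
Take 2 servings of orange: +610.0 mg potassium for $0.70 (total $0.70, still need 1719.0 mg).
Take 3 servings of spinach: +1641.0 mg potassium for $2.10 (total $2.80, still need 78.0 mg).
Take 0.3842 servings of bell pepper: +78.0 mg potassium for $0.23 (total $3.03, still need 0.0 mg).
Greedy by cheapest-per-mg is optimal for a single linear constraint, so the minimum cost is $3.03.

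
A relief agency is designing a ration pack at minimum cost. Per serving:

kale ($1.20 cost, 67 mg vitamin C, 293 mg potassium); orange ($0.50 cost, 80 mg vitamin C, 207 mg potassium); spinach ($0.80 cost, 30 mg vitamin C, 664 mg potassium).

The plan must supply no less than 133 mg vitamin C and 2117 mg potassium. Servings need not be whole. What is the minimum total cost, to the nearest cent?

$2.68

A basic optimal solution has at most two foods positive. Try each food alone and each pair with both targets met exactly.
kale only: max(133/67, 2117/293) = 7.225 servings → $8.67.
orange only: max(133/80, 2117/207) = 10.23 servings → $5.11.
spinach only: max(133/30, 2117/664) = 4.433 servings → $3.55.
kale + orange: the both-tight solution has a negative serving — not a feasible corner.
kale + spinach with both tight: 0.6948 servings and 2.882 servings → $3.14.
orange + spinach with both tight: 0.5287 servings and 3.023 servings → $2.68.
Cheapest feasible corner: $2.68.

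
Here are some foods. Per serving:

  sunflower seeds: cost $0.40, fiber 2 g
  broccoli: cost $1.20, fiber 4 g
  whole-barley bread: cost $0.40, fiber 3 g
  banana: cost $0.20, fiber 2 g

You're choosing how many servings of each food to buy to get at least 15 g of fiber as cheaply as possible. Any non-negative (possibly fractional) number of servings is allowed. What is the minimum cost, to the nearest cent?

$1.50

Cost per g of fiber: banana $0.1000, whole-barley bread $0.1333, sunflower seeds $0.2000, broccoli $0.3000.
With no serving limits, use only banana: 15 g / 2 g = 7.5 servings × $0.20 = $1.50.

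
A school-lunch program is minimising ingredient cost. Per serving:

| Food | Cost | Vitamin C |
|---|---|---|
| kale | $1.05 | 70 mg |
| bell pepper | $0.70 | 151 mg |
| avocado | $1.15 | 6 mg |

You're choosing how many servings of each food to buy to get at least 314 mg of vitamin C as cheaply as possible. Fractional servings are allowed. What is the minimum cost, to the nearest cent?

Cost per mg of vitamin C: bell pepper $0.0046, kale $0.0150, avocado $0.1917.
With no serving limits, use only bell pepper: 314 mg / 151 mg = 2.079 servings × $0.70 = $1.46.

$1.46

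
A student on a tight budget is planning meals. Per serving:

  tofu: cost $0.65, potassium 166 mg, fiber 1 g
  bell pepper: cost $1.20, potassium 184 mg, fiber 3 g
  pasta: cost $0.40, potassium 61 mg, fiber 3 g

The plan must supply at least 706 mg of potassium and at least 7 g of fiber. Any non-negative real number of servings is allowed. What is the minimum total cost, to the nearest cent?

$2.93

Minimising a linear cost over {potassium ≥ 706, fiber ≥ 7, servings ≥ 0} — the optimum is at a vertex, using one or two foods.
tofu only: max(706/166, 7/1) = 7 servings → $4.55.
bell pepper only: max(706/184, 7/3) = 3.837 servings → $4.60.
pasta only: max(706/61, 7/3) = 11.57 servings → $4.63.
tofu + bell pepper with both tight: 2.643 servings and 1.452 servings → $3.46.
tofu + pasta with both tight: 3.87 servings and 1.043 servings → $2.93.
bell pepper + pasta with both targets exact would need a negative amount; discard.
Cheapest feasible corner: $2.93.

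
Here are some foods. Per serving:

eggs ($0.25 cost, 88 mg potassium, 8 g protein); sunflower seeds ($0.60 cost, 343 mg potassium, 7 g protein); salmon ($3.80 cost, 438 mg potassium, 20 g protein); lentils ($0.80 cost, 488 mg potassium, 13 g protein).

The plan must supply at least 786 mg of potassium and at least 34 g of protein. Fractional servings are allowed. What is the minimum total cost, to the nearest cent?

This is a tiny linear program; its minimum lies at a vertex of the feasible set. List the vertices and price them.
eggs only: max(786/88, 34/8) = 8.932 servings → $2.23.
sunflower seeds only: max(786/343, 34/7) = 4.857 servings → $2.91.
salmon only: max(786/438, 34/20) = 1.795 servings → $6.82.
lentils only: max(786/488, 34/13) = 2.615 servings → $2.09.
eggs + sunflower seeds with both tight: 2.895 servings and 1.549 servings → $1.65.
eggs + salmon: the both-tight solution has a negative serving — not a feasible corner.
eggs + lentils with both tight: 2.309 servings and 1.194 servings → $1.53.
sunflower seeds + salmon with both tight: 0.2182 servings and 1.624 servings → $6.30.
sunflower seeds + lentils: intersection lies outside the first quadrant.
salmon + lentils with both tight: 1.568 servings and 0.2036 servings → $6.12.
Cheapest feasible corner: $1.53.

$1.53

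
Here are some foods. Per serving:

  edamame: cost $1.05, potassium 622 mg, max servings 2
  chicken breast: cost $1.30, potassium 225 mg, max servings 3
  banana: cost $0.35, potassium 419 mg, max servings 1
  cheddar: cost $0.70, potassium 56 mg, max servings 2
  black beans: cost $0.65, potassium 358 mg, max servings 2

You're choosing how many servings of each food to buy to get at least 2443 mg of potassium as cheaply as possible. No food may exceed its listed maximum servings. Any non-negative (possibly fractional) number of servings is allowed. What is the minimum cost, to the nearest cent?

Cost per mg of potassium: banana $0.0008, edamame $0.0017, black beans $0.0018, chicken breast $0.0058, cheddar $0.0125.
Take 1 serving of banana: +419.0 mg potassium for $0.35 (total $0.35, still need 2024.0 mg).
Take 2 servings of edamame: +1244.0 mg potassium for $2.10 (total $2.45, still need 780.0 mg).
Take 2 servings of black beans: +716.0 mg potassium for $1.30 (total $3.75, still need 64.0 mg).
Take 0.2844 servings of chicken breast: +64.0 mg potassium for $0.37 (total $4.12, still need 0.0 mg).
Filling from the cheapest source first is optimal under one linear minimum: $4.12.

$4.12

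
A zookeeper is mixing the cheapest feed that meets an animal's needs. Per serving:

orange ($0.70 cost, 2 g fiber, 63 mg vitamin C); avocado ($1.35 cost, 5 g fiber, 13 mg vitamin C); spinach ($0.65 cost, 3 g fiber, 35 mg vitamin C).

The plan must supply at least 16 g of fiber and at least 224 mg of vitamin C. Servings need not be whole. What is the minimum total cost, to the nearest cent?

$3.72

For a min-cost LP with two ≥-constraints, a basic feasible solution has at most two positive variables.
orange only: max(16/2, 224/63) = 8 servings → $5.60.
avocado only: max(16/5, 224/13) = 17.23 servings → $23.26.
spinach only: max(16/3, 224/35) = 6.4 servings → $4.16.
orange + avocado with both tight: 3.156 servings and 1.938 servings → $4.82.
orange + spinach with both tight: 0.9412 servings and 4.706 servings → $3.72.
avocado + spinach with both targets exact would need a negative amount; discard.
Cheapest feasible corner: $3.72.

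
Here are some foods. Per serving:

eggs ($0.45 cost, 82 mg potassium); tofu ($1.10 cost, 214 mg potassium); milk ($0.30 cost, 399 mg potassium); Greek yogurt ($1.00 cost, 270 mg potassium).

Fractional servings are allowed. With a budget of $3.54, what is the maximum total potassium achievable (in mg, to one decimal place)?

4708.2 mg

Potassium per dollar: milk 1330, Greek yogurt 270, tofu 194.5, eggs 182.2.
With no serving limits, spend the whole cost allowance on milk: $3.54 / $0.30 × 399 mg = 4708.2 mg.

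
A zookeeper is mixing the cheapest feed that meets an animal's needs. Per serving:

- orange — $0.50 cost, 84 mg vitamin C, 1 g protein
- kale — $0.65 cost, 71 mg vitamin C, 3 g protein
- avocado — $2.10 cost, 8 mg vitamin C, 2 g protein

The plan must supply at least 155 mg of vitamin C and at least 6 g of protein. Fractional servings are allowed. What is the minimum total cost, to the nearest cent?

$1.36

At the optimum either one food covers both requirements or two foods hit both targets exactly; no other combination can be cheaper.
orange only: max(155/84, 6/1) = 6 servings → $3.00.
kale only: max(155/71, 6/3) = 2.183 servings → $1.42.
avocado only: max(155/8, 6/2) = 19.38 servings → $40.69.
orange + kale with both tight: 0.2155 servings and 1.928 servings → $1.36.
orange + avocado with both tight: 1.637 servings and 2.181 servings → $5.40.
kale + avocado: intersection lies outside the first quadrant.
Cheapest feasible corner: $1.36.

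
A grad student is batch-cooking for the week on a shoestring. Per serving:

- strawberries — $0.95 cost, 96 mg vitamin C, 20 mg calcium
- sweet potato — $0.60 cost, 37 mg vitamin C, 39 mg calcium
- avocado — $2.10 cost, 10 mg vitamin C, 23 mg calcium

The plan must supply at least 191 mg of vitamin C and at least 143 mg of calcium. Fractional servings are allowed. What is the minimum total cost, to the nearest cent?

At the optimum either one food covers both requirements or two foods hit both targets exactly; no other combination can be cheaper.
strawberries only: max(191/96, 143/20) = 7.15 servings → $6.79.
sweet potato only: max(191/37, 143/39) = 5.162 servings → $3.10.
avocado only: max(191/10, 143/23) = 19.1 servings → $40.11.
strawberries + sweet potato with both tight: 0.7184 servings and 3.298 servings → $2.66.
strawberries + avocado with both tight: 1.476 servings and 4.934 servings → $11.76.
sweet potato + avocado: intersection lies outside the first quadrant.
The minimum over all feasible corners is $2.66.

$2.66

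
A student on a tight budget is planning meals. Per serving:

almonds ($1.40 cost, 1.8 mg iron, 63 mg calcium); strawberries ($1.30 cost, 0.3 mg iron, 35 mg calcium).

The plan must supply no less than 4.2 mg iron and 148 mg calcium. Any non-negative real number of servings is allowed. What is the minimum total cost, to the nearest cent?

Two binding constraints pin down two serving amounts, so the optimal mix uses at most two foods. The candidates are each food alone (scaled to the tighter of iron/calcium) and each pair with both constraints tight.
almonds only: max(4.2/1.8, 148/63) = 2.349 servings → $3.29.
strawberries only: max(4.2/0.3, 148/35) = 14 servings → $18.20.
almonds + strawberries with both tight: 2.327 servings and 0.04082 servings → $3.31.
Cheapest feasible corner: $3.29.

$3.29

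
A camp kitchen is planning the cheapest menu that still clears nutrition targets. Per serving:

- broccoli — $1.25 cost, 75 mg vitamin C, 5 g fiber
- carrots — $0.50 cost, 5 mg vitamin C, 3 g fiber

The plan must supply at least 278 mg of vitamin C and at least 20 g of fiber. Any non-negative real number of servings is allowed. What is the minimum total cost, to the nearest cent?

$4.86

With two linear requirements the optimum uses one or two foods; enumerate the corners.
broccoli only: max(278/75, 20/5) = 4 servings → $5.00.
carrots only: max(278/5, 20/3) = 55.6 servings → $27.80.
broccoli + carrots with both tight: 3.67 servings and 0.55 servings → $4.86.
So the least-cost plan costs $4.86.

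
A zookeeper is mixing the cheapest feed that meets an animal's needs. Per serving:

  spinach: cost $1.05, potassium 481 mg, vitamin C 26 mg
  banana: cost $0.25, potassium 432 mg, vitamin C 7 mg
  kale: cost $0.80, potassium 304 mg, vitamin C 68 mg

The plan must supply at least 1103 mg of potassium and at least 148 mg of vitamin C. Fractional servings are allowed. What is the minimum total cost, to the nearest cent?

$1.93

This is a tiny linear program; its minimum lies at a vertex of the feasible set. List the vertices and price them.
spinach only: max(1103/481, 148/26) = 5.692 servings → $5.98.
banana only: max(1103/432, 148/7) = 21.14 servings → $5.29.
kale only: max(1103/304, 148/68) = 3.628 servings → $2.90.
spinach + banana: intersection lies outside the first quadrant.
spinach + kale with both tight: 1.21 servings and 1.714 servings → $2.64.
banana + kale with both tight: 1.101 servings and 2.063 servings → $1.93.
Cheapest feasible corner: $1.93.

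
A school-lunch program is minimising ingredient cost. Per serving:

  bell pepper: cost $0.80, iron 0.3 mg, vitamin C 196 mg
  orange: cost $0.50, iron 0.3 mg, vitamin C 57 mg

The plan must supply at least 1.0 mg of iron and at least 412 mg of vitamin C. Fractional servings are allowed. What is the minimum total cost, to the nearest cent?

$2.15

Minimising a linear cost over {iron ≥ 1.0, vitamin C ≥ 412, servings ≥ 0} — the optimum is at a vertex, using one or two foods.
bell pepper only: max(1.0/0.3, 412/196) = 3.333 servings → $2.67.
orange only: max(1.0/0.3, 412/57) = 7.228 servings → $3.61.
bell pepper + orange with both tight: 1.597 servings and 1.736 servings → $2.15.
The minimum over all feasible corners is $2.15.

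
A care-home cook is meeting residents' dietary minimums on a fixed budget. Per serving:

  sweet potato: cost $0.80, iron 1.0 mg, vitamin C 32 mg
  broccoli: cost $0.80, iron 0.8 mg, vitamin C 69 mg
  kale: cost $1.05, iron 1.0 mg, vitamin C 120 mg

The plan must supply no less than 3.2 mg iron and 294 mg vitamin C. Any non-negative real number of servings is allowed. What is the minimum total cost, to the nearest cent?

$3.10

Compare the cost at each extreme point of the feasible region.
sweet potato only: max(3.2/1.0, 294/32) = 9.188 servings → $7.35.
broccoli only: max(3.2/0.8, 294/69) = 4.261 servings → $3.41.
kale only: max(3.2/1.0, 294/120) = 3.2 servings → $3.36.
sweet potato + broccoli with both targets exact would need a negative amount; discard.
sweet potato + kale with both tight: 1.023 servings and 2.177 servings → $3.10.
broccoli + kale with both tight: 3.333 servings and 0.5333 servings → $3.23.
Cheapest feasible corner: $3.10.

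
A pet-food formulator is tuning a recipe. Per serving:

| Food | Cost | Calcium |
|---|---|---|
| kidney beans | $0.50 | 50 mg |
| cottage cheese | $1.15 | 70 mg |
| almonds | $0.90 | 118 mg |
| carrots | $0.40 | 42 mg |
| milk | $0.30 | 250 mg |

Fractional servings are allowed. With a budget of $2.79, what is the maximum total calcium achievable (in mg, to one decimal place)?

2325.0 mg

Calcium per dollar: milk 833.3, almonds 131.1, carrots 105, kidney beans 100, cottage cheese 60.87.
With no serving limits, spend the whole cost allowance on milk: $2.79 / $0.30 × 250 mg = 2325.0 mg.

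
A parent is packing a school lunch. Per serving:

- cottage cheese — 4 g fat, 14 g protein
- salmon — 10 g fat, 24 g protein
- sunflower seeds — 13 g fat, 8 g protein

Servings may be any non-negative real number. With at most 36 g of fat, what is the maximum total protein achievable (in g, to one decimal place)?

126.0 g

Protein per g fat: cottage cheese 3.5, salmon 2.4, sunflower seeds 0.6154.
With no serving limits, spend the whole fat allowance on cottage cheese: 36 g / 4 g × 14 g = 126.0 g.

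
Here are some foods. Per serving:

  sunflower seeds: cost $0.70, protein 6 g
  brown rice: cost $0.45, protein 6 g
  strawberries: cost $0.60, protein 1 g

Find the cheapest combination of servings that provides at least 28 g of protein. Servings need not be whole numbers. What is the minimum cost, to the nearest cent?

Cost per g of protein: brown rice $0.0750, sunflower seeds $0.1167, strawberries $0.6000.
With no serving limits, use only brown rice: 28 g / 6 g = 4.667 servings × $0.45 = $2.10.

$2.10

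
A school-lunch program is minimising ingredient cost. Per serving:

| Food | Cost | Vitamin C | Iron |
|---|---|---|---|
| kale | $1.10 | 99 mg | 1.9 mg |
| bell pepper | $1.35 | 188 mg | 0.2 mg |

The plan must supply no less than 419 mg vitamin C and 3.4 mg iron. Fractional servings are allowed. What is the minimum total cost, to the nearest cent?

$3.65

The cheapest plan sits at a corner of the feasible region — with two constraints it uses at most two foods.
kale only: max(419/99, 3.4/1.9) = 4.232 servings → $4.66.
bell pepper only: max(419/188, 3.4/0.2) = 17 servings → $22.95.
kale + bell pepper with both tight: 1.646 servings and 1.362 servings → $3.65.
Cheapest feasible corner: $3.65.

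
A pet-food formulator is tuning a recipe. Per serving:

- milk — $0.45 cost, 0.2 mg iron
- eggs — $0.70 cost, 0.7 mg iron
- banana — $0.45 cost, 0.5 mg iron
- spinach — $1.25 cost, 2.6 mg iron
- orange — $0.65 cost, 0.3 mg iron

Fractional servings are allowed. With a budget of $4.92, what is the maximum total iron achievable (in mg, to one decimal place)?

10.2 mg

Iron per dollar: spinach 2.08, banana 1.111, eggs 1, orange 0.4615, milk 0.4444.
With no serving limits, spend the whole cost allowance on spinach: $4.92 / $1.25 × 2.6 mg = 10.2 mg.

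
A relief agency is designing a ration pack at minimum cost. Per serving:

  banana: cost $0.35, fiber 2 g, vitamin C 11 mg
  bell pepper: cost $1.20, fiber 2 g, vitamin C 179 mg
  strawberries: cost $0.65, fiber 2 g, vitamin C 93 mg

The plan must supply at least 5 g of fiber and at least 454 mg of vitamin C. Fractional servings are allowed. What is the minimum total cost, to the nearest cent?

For a min-cost LP with two ≥-constraints, a basic feasible solution has at most two positive variables.
banana only: max(5/2, 454/11) = 41.27 servings → $14.45.
bell pepper only: max(5/2, 454/179) = 2.536 servings → $3.04.
strawberries only: max(5/2, 454/93) = 4.882 servings → $3.17.
banana + bell pepper: intersection lies outside the first quadrant.
banana + strawberries with both targets exact would need a negative amount; discard.
bell pepper + strawberries with both targets exact would need a negative amount; discard.
Cheapest feasible corner: $3.04.

$3.04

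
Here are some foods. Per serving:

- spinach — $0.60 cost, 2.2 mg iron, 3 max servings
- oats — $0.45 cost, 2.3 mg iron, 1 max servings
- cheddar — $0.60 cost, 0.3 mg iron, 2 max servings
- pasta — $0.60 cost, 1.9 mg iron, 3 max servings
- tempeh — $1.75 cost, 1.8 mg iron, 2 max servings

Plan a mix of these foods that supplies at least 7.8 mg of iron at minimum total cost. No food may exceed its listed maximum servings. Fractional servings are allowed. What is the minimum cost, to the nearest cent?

Cost per mg of iron: oats $0.1957, spinach $0.2727, pasta $0.3158, tempeh $0.9722, cheddar $2.0000.
Take 1 serving of oats: +2.3 mg iron for $0.45 (total $0.45, still need 5.5 mg).
Take 2.5 servings of spinach: +5.5 mg iron for $1.50 (total $1.95, still need 0.0 mg).
Filling from the cheapest source first is optimal under one linear minimum: $1.95.

$1.95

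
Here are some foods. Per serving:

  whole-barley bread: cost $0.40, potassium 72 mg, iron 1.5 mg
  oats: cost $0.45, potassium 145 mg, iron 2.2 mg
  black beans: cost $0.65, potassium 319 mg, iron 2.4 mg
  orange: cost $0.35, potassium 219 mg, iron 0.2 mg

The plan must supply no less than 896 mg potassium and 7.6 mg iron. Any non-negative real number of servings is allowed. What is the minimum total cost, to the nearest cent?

For a min-cost LP with two ≥-constraints, a basic feasible solution has at most two positive variables.
whole-barley bread only: max(896/72, 7.6/1.5) = 12.44 servings → $4.98.
oats only: max(896/145, 7.6/2.2) = 6.179 servings → $2.78.
black beans only: max(896/319, 7.6/2.4) = 3.167 servings → $2.06.
orange only: max(896/219, 7.6/0.2) = 38 servings → $13.30.
whole-barley bread + oats: the both-tight solution has a negative serving — not a feasible corner.
whole-barley bread + black beans with both tight: 0.8963 servings and 2.606 servings → $2.05.
whole-barley bread + orange with both tight: 4.728 servings and 2.537 servings → $2.78.
oats + black beans with both tight: 0.7744 servings and 2.457 servings → $1.95.
oats + orange with both tight: 3.28 servings and 1.92 servings → $2.15.
black beans + orange with both targets exact would need a negative amount; discard.
The minimum over all feasible corners is $1.95.

$1.95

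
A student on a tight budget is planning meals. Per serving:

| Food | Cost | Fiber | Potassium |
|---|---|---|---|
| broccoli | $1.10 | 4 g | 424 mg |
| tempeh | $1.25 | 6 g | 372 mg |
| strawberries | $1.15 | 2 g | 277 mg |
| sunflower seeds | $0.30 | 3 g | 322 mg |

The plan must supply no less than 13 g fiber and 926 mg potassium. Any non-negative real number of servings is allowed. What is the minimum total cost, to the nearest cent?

$1.30

The cheapest plan sits at a corner of the feasible region — with two constraints it uses at most two foods.
broccoli only: max(13/4, 926/424) = 3.25 servings → $3.58.
tempeh only: max(13/6, 926/372) = 2.489 servings → $3.11.
strawberries only: max(13/2, 926/277) = 6.5 servings → $7.47.
sunflower seeds only: max(13/3, 926/322) = 4.333 servings → $1.30.
broccoli + tempeh with both tight: 0.6818 servings and 1.712 servings → $2.89.
broccoli + strawberries: the both-tight solution has a negative serving — not a feasible corner.
broccoli + sunflower seeds: intersection lies outside the first quadrant.
tempeh + strawberries with both tight: 1.905 servings and 0.7843 servings → $3.28.
tempeh + sunflower seeds with both tight: 1.725 servings and 0.8824 servings → $2.42.
strawberries + sunflower seeds: the both-tight solution has a negative serving — not a feasible corner.
So the least-cost plan costs $1.30.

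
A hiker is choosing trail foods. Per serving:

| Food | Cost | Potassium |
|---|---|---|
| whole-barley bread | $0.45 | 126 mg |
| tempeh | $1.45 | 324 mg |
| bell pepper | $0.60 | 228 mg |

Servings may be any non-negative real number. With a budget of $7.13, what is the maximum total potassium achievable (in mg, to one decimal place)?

Potassium per dollar: bell pepper 380, whole-barley bread 280, tempeh 223.4.
With no serving limits, spend the whole cost allowance on bell pepper: $7.13 / $0.60 × 228 mg = 2709.4 mg.

2709.4 mg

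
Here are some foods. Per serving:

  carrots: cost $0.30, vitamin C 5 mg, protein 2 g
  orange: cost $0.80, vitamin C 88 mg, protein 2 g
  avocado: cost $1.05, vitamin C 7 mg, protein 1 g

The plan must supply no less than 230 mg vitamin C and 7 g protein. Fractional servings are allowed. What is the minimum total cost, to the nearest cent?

$2.33

The cheapest plan sits at a corner of the feasible region — with two constraints it uses at most two foods.
carrots only: max(230/5, 7/2) = 46 servings → $13.80.
orange only: max(230/88, 7/2) = 3.5 servings → $2.80.
avocado only: max(230/7, 7/1) = 32.86 servings → $34.50.
carrots + orange with both tight: 0.9398 servings and 2.56 servings → $2.33.
carrots + avocado: intersection lies outside the first quadrant.
orange + avocado with both tight: 2.446 servings and 2.108 servings → $4.17.
The minimum over all feasible corners is $2.33.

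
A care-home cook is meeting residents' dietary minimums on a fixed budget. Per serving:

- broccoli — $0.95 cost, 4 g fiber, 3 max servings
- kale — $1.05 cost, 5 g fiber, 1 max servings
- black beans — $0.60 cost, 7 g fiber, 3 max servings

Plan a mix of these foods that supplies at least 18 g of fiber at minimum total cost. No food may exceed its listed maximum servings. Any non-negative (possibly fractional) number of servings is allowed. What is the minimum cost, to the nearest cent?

$1.54

Cost per g of fiber: black beans $0.0857, kale $0.2100, broccoli $0.2375.
Take 2.571 servings of black beans: +18.0 g fiber for $1.54 (total $1.54, still need 0.0 g).
Greedy by cheapest-per-g is optimal for a single linear constraint, so the minimum cost is $1.54.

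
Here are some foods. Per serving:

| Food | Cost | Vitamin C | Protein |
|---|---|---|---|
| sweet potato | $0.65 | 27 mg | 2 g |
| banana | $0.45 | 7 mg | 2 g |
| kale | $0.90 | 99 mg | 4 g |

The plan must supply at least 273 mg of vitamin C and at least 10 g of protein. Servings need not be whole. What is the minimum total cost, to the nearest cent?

With two linear requirements the optimum uses one or two foods; enumerate the corners.
sweet potato only: max(273/27, 10/2) = 10.11 servings → $6.57.
banana only: max(273/7, 10/2) = 39 servings → $17.55.
kale only: max(273/99, 10/4) = 2.758 servings → $2.48.
sweet potato + banana: intersection lies outside the first quadrant.
sweet potato + kale: the both-tight solution has a negative serving — not a feasible corner.
banana + kale: the both-tight solution has a negative serving — not a feasible corner.
So the least-cost plan costs $2.48.

$2.48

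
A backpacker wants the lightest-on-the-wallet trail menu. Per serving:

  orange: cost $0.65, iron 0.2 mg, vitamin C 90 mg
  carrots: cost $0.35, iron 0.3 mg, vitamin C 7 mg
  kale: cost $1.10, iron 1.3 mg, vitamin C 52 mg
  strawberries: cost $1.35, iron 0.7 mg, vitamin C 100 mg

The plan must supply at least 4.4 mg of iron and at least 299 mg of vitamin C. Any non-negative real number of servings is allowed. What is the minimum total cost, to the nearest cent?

At the optimum either one food covers both requirements or two foods hit both targets exactly; no other combination can be cheaper.
orange only: max(4.4/0.2, 299/90) = 22 servings → $14.30.
carrots only: max(4.4/0.3, 299/7) = 42.71 servings → $14.95.
kale only: max(4.4/1.3, 299/52) = 5.75 servings → $6.33.
strawberries only: max(4.4/0.7, 299/100) = 6.286 servings → $8.49.
orange + carrots with both tight: 2.301 servings and 13.13 servings → $6.09.
orange + kale with both tight: 1.5 servings and 3.154 servings → $4.44.
orange + strawberries: the both-tight solution has a negative serving — not a feasible corner.
carrots + kale with both targets exact would need a negative amount; discard.
carrots + strawberries with both tight: 9.191 servings and 2.347 servings → $6.38.
kale + strawberries with both tight: 2.465 servings and 1.708 servings → $5.02.
The minimum over all feasible corners is $4.44.

$4.44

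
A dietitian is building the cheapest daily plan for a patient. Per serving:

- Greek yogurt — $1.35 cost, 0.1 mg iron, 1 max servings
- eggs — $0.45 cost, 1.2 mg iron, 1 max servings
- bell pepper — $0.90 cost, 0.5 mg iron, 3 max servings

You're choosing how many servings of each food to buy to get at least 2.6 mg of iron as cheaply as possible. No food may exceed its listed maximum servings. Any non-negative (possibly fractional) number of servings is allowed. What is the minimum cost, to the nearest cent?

Cost per mg of iron: eggs $0.3750, bell pepper $1.8000, Greek yogurt $13.5000.
Take 1 serving of eggs: +1.2 mg iron for $0.45 (total $0.45, still need 1.4 mg).
Take 2.8 servings of bell pepper: +1.4 mg iron for $2.52 (total $2.97, still need 0.0 mg).
Filling from the cheapest source first is optimal under one linear minimum: $2.97.

$2.97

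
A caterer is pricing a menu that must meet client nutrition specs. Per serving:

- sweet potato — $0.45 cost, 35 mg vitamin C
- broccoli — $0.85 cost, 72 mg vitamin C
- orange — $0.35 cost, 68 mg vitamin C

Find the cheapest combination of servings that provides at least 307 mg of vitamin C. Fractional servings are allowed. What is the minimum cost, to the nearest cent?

$1.58

Cost per mg of vitamin C: orange $0.0051, broccoli $0.0118, sweet potato $0.0129.
With no serving limits, use only orange: 307 mg / 68 mg = 4.515 servings × $0.35 = $1.58.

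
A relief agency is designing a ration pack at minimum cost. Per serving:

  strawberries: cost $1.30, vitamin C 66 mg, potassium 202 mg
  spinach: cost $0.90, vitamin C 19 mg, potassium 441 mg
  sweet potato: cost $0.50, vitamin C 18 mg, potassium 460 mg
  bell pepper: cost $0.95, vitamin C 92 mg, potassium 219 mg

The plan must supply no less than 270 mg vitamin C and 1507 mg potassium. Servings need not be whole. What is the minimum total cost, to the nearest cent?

$3.44

For a min-cost LP with two ≥-constraints, a basic feasible solution has at most two positive variables.
strawberries only: max(270/66, 1507/202) = 7.46 servings → $9.70.
spinach only: max(270/19, 1507/441) = 14.21 servings → $12.79.
sweet potato only: max(270/18, 1507/460) = 15 servings → $7.50.
bell pepper only: max(270/92, 1507/219) = 6.881 servings → $6.54.
strawberries + spinach with both tight: 3.579 servings and 1.778 servings → $6.25.
strawberries + sweet potato with both tight: 3.632 servings and 1.681 servings → $5.56.
strawberries + bell pepper with both targets exact would need a negative amount; discard.
spinach + sweet potato with both targets exact would need a negative amount; discard.
spinach + bell pepper with both tight: 2.184 servings and 2.484 servings → $4.33.
sweet potato + bell pepper with both tight: 2.072 servings and 2.529 servings → $3.44.
Cheapest feasible corner: $3.44.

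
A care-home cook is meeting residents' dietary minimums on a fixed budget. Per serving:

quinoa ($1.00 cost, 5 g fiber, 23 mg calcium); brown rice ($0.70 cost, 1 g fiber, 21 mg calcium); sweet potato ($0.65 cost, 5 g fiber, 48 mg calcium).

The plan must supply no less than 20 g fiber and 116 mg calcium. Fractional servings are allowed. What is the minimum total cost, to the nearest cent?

Compare the cost at each extreme point of the feasible region.
quinoa only: max(20/5, 116/23) = 5.043 servings → $5.04.
brown rice only: max(20/1, 116/21) = 20 servings → $14.00.
sweet potato only: max(20/5, 116/48) = 4 servings → $2.60.
quinoa + brown rice with both tight: 3.707 servings and 1.463 servings → $4.73.
quinoa + sweet potato with both tight: 3.04 servings and 0.96 servings → $3.66.
brown rice + sweet potato: intersection lies outside the first quadrant.
Cheapest feasible corner: $2.60.

$2.60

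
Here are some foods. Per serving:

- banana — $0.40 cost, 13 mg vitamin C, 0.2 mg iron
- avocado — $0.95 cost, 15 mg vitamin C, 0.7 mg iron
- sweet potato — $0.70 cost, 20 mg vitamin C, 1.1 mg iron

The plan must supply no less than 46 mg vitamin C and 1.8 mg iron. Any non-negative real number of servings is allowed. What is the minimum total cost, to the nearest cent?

$1.53

For a min-cost LP with two ≥-constraints, a basic feasible solution has at most two positive variables.
banana only: max(46/13, 1.8/0.2) = 9 servings → $3.60.
avocado only: max(46/15, 1.8/0.7) = 3.067 servings → $2.91.
sweet potato only: max(46/20, 1.8/1.1) = 2.3 servings → $1.61.
banana + avocado with both tight: 0.8525 servings and 2.328 servings → $2.55.
banana + sweet potato with both tight: 1.417 servings and 1.379 servings → $1.53.
avocado + sweet potato: the both-tight solution has a negative serving — not a feasible corner.
So the least-cost plan costs $1.53.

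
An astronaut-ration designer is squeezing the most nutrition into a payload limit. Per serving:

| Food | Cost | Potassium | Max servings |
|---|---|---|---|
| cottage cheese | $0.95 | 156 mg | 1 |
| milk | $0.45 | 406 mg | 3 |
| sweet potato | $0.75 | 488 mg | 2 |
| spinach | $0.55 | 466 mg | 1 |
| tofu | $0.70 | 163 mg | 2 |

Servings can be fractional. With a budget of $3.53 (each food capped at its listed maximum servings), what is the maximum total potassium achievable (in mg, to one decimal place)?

2690.3 mg

Potassium per dollar: milk 902.2, spinach 847.3, sweet potato 650.7, tofu 232.9, cottage cheese 164.2.
Take 3 servings of milk: spends $1.35, +1218.0 mg potassium (running total 1218.0 mg).
Take 1 serving of spinach: spends $0.55, +466.0 mg potassium (running total 1684.0 mg).
Take 2 servings of sweet potato: spends $1.50, +976.0 mg potassium (running total 2660.0 mg).
Take 0.1857 servings of tofu: spends $0.13, +30.3 mg potassium (running total 2690.3 mg).
Greedy by best ratio exhausts the cost allowance optimally: 2690.3 mg.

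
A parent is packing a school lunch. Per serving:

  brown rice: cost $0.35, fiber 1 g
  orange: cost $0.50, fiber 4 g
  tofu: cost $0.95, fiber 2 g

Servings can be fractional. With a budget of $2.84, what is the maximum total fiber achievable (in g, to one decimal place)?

Fiber per dollar: orange 8, brown rice 2.857, tofu 2.105.
With no serving limits, spend the whole cost allowance on orange: $2.84 / $0.50 × 4 g = 22.7 g.

22.7 g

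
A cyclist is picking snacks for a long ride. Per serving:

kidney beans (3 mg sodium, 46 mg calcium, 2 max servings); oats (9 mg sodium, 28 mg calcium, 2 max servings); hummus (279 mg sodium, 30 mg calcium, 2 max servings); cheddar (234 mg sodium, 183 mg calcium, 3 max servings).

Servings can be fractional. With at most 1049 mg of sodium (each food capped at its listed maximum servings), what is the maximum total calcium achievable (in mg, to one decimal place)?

731.7 mg

Calcium per mg sodium: kidney beans 15.33, oats 3.111, cheddar 0.7821, hummus 0.1075.
Take 2 servings of kidney beans: uses 6 mg sodium, +92.0 mg calcium (running total 92.0 mg).
Take 2 servings of oats: uses 18 mg sodium, +56.0 mg calcium (running total 148.0 mg).
Take 3 servings of cheddar: uses 702 mg sodium, +549.0 mg calcium (running total 697.0 mg).
Take 1.158 servings of hummus: uses 323 mg sodium, +34.7 mg calcium (running total 731.7 mg).
Greedy by best ratio exhausts the sodium allowance optimally: 731.7 mg.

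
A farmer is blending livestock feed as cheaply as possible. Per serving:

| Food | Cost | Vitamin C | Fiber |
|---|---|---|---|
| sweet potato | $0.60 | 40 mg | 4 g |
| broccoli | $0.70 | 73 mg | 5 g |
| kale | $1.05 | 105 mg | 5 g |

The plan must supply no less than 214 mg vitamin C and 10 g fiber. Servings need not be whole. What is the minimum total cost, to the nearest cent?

For a min-cost LP with two ≥-constraints, a basic feasible solution has at most two positive variables.
sweet potato only: max(214/40, 10/4) = 5.35 servings → $3.21.
broccoli only: max(214/73, 10/5) = 2.932 servings → $2.05.
kale only: max(214/105, 10/5) = 2.038 servings → $2.14.
sweet potato + broccoli: intersection lies outside the first quadrant.
sweet potato + kale with both targets exact would need a negative amount; discard.
broccoli + kale: the both-tight solution has a negative serving — not a feasible corner.
So the least-cost plan costs $2.05.

$2.05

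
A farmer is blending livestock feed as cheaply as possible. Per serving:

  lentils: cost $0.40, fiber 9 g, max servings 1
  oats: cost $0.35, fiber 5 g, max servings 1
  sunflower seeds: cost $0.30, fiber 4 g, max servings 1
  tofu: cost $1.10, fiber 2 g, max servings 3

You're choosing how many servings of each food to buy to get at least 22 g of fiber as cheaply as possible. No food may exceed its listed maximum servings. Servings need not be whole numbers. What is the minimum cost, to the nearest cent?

$3.25

Cost per g of fiber: lentils $0.0444, oats $0.0700, sunflower seeds $0.0750, tofu $0.5500.
Take 1 serving of lentils: +9.0 g fiber for $0.40 (total $0.40, still need 13.0 g).
Take 1 serving of oats: +5.0 g fiber for $0.35 (total $0.75, still need 8.0 g).
Take 1 serving of sunflower seeds: +4.0 g fiber for $0.30 (total $1.05, still need 4.0 g).
Take 2 servings of tofu: +4.0 g fiber for $2.20 (total $3.25, still need 0.0 g).
Filling from the cheapest source first is optimal under one linear minimum: $3.25.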